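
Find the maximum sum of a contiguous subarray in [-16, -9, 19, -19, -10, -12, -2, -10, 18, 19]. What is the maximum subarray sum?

Using Kadane's algorithm on [-16, -9, 19, -19, -10, -12, -2, -10, 18, 19]:

Scanning through the array:
Position 1 (value -9): max_ending_here = -9, max_so_far = -9
Position 2 (value 19): max_ending_here = 19, max_so_far = 19
Position 3 (value -19): max_ending_here = 0, max_so_far = 19
Position 4 (value -10): max_ending_here = -10, max_so_far = 19
Position 5 (value -12): max_ending_here = -12, max_so_far = 19
Position 6 (value -2): max_ending_here = -2, max_so_far = 19
Position 7 (value -10): max_ending_here = -10, max_so_far = 19
Position 8 (value 18): max_ending_here = 18, max_so_far = 19
Position 9 (value 19): max_ending_here = 37, max_so_far = 37

Maximum subarray: [18, 19]
Maximum sum: 37

The maximum subarray is [18, 19] with sum 37. This subarray runs from index 8 to index 9.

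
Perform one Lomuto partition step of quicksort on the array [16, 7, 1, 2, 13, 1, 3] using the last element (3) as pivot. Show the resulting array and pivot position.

Lomuto partition with pivot = 3:

Initial array: [16, 7, 1, 2, 13, 1, 3]

arr[0]=16 > 3: no swap
arr[1]=7 > 3: no swap
arr[2]=1 <= 3: swap with position 0, array becomes [1, 7, 16, 2, 13, 1, 3]
arr[3]=2 <= 3: swap with position 1, array becomes [1, 2, 16, 7, 13, 1, 3]
arr[4]=13 > 3: no swap
arr[5]=1 <= 3: swap with position 2, array becomes [1, 2, 1, 7, 13, 16, 3]

Place pivot at position 3: [1, 2, 1, 3, 13, 16, 7]
Pivot position: 3

After partitioning with pivot 3, the array becomes [1, 2, 1, 3, 13, 16, 7]. The pivot is placed at index 3. All elements to the left of the pivot are <= 3, and all elements to the right are > 3.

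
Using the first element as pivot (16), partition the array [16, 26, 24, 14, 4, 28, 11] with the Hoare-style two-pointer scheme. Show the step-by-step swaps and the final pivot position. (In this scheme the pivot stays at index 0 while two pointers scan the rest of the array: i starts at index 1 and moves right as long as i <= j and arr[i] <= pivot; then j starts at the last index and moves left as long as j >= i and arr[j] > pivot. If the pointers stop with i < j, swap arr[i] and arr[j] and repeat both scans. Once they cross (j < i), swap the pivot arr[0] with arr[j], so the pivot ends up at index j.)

Hoare-style two-pointer partition with pivot = 16:

Initial array: [16, 26, 24, 14, 4, 28, 11]

Pointers start at i = 1, j = 6.
i stops at index 1 (arr[1]=26 > 16), j stops at index 6 (arr[6]=11 <= 16): swap arr[1] and arr[6], array becomes [16, 11, 24, 14, 4, 28, 26]
i stops at index 2 (arr[2]=24 > 16), j stops at index 4 (arr[4]=4 <= 16): swap arr[2] and arr[4], array becomes [16, 11, 4, 14, 24, 28, 26]
i ends at 4, j ends at 3: the pointers have crossed (j < i), so scanning stops.

Swap pivot arr[0] with arr[3] to place pivot at position 3: [14, 11, 4, 16, 24, 28, 26]
Pivot position: 3

After partitioning with pivot 16, the array becomes [14, 11, 4, 16, 24, 28, 26]. The pivot is placed at index 3. All elements to the left of the pivot are <= 16, and all elements to the right are > 16.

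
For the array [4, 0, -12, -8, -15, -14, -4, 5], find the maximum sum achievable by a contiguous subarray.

Using Kadane's algorithm on [4, 0, -12, -8, -15, -14, -4, 5]:

Scanning through the array:
Position 1 (value 0): max_ending_here = 4, max_so_far = 4
Position 2 (value -12): max_ending_here = -8, max_so_far = 4
Position 3 (value -8): max_ending_here = -8, max_so_far = 4
Position 4 (value -15): max_ending_here = -15, max_so_far = 4
Position 5 (value -14): max_ending_here = -14, max_so_far = 4
Position 6 (value -4): max_ending_here = -4, max_so_far = 4
Position 7 (value 5): max_ending_here = 5, max_so_far = 5

Maximum subarray: [5]
Maximum sum: 5

The maximum subarray is [5] with sum 5. This subarray runs from index 7 to index 7.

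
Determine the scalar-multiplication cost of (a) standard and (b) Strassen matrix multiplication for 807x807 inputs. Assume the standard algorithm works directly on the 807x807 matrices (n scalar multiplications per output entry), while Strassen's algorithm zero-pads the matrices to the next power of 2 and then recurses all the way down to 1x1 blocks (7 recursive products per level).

Matrix multiplication for 807x807 matrices:

Strassen's algorithm requires power-of-2 dimensions. Pad 807x807 to 1024x1024 (next power of 2).

Standard algorithm: 807^3 = 525557943 multiplications
Strassen's algorithm: 7^(log2(1024)) = 7^10 = 282475249 multiplications
Savings: 525557943 - 282475249 = 243082694 multiplications

Standard: 525557943 multiplications (807^3). Strassen: 282475249 multiplications (7^10, after padding to 1024x1024). Strassen reduces 8 recursive multiplications to 7 at each level.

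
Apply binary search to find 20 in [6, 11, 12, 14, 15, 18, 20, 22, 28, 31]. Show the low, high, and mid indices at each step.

Binary search for 20 in [6, 11, 12, 14, 15, 18, 20, 22, 28, 31]:

lo=0, hi=9, mid=4, arr[mid]=15 -> 15 < 20, search right half
lo=5, hi=9, mid=7, arr[mid]=22 -> 22 > 20, search left half
lo=5, hi=6, mid=5, arr[mid]=18 -> 18 < 20, search right half
lo=6, hi=6, mid=6, arr[mid]=20 -> Found target at index 6!

Binary search finds 20 at index 6 after 4 comparisons. The search repeatedly halves the search space by comparing with the middle element.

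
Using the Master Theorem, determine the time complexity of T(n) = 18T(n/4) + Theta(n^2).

Master Theorem for T(n) = 18T(n/4) + O(n^2):

a = 18, b = 4, c = 2
log_b(a) = log_4(18) = 2.0850

Case 1: c = 2 < log_4(18) = 2.0850
T(n) = O(n^(log_4 18))

For T(n) = 18T(n/4) + O(n^2): log_4(18) = 2.0850. This is Case 1 of the Master Theorem (c < log_b(a), work dominated by leaves), giving O(n^(log_4 18)).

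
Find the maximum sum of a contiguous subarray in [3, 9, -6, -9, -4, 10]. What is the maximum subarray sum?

Using Kadane's algorithm on [3, 9, -6, -9, -4, 10]:

Scanning through the array:
Position 1 (value 9): max_ending_here = 12, max_so_far = 12
Position 2 (value -6): max_ending_here = 6, max_so_far = 12
Position 3 (value -9): max_ending_here = -3, max_so_far = 12
Position 4 (value -4): max_ending_here = -4, max_so_far = 12
Position 5 (value 10): max_ending_here = 10, max_so_far = 12

Maximum subarray: [3, 9]
Maximum sum: 12

The maximum subarray is [3, 9] with sum 12. This subarray runs from index 0 to index 1.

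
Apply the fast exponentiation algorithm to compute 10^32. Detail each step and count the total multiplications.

Computing 10^32 by squaring (build up from 10^1; each line after the first costs one multiplication):

10^1 = 10
10^2 = (10^1)^2 = 10^2 = 100
10^4 = (10^2)^2 = 100^2 = 10000
10^8 = (10^4)^2 = 10000^2 = 100000000
10^16 = (10^8)^2 = 100000000^2 = 10000000000000000
10^32 = (10^16)^2 = 10000000000000000^2 = 100000000000000000000000000000000

Result: 100000000000000000000000000000000
Multiplications needed: 5 (5 lines after 10^1)

10^32 = 100000000000000000000000000000000. Using exponentiation by squaring, this requires 5 multiplications. The key idea: if the exponent is even, square the half-power; if odd, multiply by the base once.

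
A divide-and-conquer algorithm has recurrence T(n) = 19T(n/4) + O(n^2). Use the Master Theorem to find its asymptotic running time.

Master Theorem for T(n) = 19T(n/4) + O(n^2):

a = 19, b = 4, c = 2
log_b(a) = log_4(19) = 2.1240

Case 1: c = 2 < log_4(19) = 2.1240
T(n) = O(n^(log_4 19))

For T(n) = 19T(n/4) + O(n^2): log_4(19) = 2.1240. This is Case 1 of the Master Theorem (c < log_b(a), work dominated by leaves), giving O(n^(log_4 19)).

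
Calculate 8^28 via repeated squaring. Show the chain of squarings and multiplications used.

Computing 8^28 by squaring (build up from 8^1; each line after the first costs one multiplication):

8^1 = 8
8^2 = (8^1)^2 = 8^2 = 64
8^3 = 8 * 8^2 = 8 * 64 = 512
8^6 = (8^3)^2 = 512^2 = 262144
8^7 = 8 * 8^6 = 8 * 262144 = 2097152
8^14 = (8^7)^2 = 2097152^2 = 4398046511104
8^28 = (8^14)^2 = 4398046511104^2 = 19342813113834066795298816

Result: 19342813113834066795298816
Multiplications needed: 6 (6 lines after 8^1)

8^28 = 19342813113834066795298816. Using exponentiation by squaring, this requires 6 multiplications. The key idea: if the exponent is even, square the half-power; if odd, multiply by the base once.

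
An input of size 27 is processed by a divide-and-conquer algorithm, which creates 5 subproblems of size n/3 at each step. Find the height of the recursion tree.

For divide and conquer with division factor 3:

Problem sizes at each level:
Level 0: 27
Level 1: 9
Level 2: 3
Level 3: 1

The root is level 0 and the size-1 base case is level 3 (the tree spans levels 0 through 3, i.e. 4 levels counting the root), so the depth is the number of divisions: log_3(27) = 3

The recursion tree depth is log_3(27) = 3. At each level, the problem size is divided by 3, so it takes 3 divisions to reduce to a base case of size 1. The algorithm makes 5 recursive calls at each level.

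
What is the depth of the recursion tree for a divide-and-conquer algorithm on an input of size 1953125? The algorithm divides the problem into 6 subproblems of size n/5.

For divide and conquer with division factor 5:

Problem sizes at each level:
Level 0: 1953125
Level 1: 390625
Level 2: 78125
Level 3: 15625
Level 4: 3125
Level 5: 625
Level 6: 125
Level 7: 25
Level 8: 5
Level 9: 1

The root is level 0 and the size-1 base case is level 9 (the tree spans levels 0 through 9, i.e. 10 levels counting the root), so the depth is the number of divisions: log_5(1953125) = 9

The recursion tree depth is log_5(1953125) = 9. At each level, the problem size is divided by 5, so it takes 9 divisions to reduce to a base case of size 1. The algorithm makes 6 recursive calls at each level.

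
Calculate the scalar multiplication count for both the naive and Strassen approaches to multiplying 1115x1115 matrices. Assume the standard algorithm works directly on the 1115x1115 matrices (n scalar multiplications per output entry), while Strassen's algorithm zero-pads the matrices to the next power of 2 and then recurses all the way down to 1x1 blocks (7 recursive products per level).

Matrix multiplication for 1115x1115 matrices:

Strassen's algorithm requires power-of-2 dimensions. Pad 1115x1115 to 2048x2048 (next power of 2).

Standard algorithm: 1115^3 = 1386195875 multiplications
Strassen's algorithm: 7^(log2(2048)) = 7^11 = 1977326743 multiplications
Difference: 1386195875 - 1977326743 = -591130868 (Strassen uses MORE here due to padding overhead — for small or just-over-power-of-2 n, padding can outweigh the per-level savings)

Standard: 1386195875 multiplications (1115^3). Strassen: 1977326743 multiplications (7^11, after padding to 2048x2048). Strassen reduces 8 recursive multiplications to 7 at each level.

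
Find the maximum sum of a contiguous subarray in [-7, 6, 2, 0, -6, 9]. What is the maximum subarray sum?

Using Kadane's algorithm on [-7, 6, 2, 0, -6, 9]:

Scanning through the array:
Position 1 (value 6): max_ending_here = 6, max_so_far = 6
Position 2 (value 2): max_ending_here = 8, max_so_far = 8
Position 3 (value 0): max_ending_here = 8, max_so_far = 8
Position 4 (value -6): max_ending_here = 2, max_so_far = 8
Position 5 (value 9): max_ending_here = 11, max_so_far = 11

Maximum subarray: [6, 2, 0, -6, 9]
Maximum sum: 11

The maximum subarray is [6, 2, 0, -6, 9] with sum 11. This subarray runs from index 1 to index 5.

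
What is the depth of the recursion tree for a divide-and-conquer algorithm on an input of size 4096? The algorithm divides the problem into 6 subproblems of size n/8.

For divide and conquer with division factor 8:

Problem sizes at each level:
Level 0: 4096
Level 1: 512
Level 2: 64
Level 3: 8
Level 4: 1

The root is level 0 and the size-1 base case is level 4 (the tree spans levels 0 through 4, i.e. 5 levels counting the root), so the depth is the number of divisions: log_8(4096) = 4

The recursion tree depth is log_8(4096) = 4. At each level, the problem size is divided by 8, so it takes 4 divisions to reduce to a base case of size 1. The algorithm makes 6 recursive calls at each level.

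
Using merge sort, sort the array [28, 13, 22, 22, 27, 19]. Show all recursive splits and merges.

Merge sort trace:

Split: [28, 13, 22, 22, 27, 19] -> [28, 13, 22] and [22, 27, 19]
  Split: [28, 13, 22] -> [28] and [13, 22]
    Split: [13, 22] -> [13] and [22]
    Merge: [13] + [22] -> [13, 22]
  Merge: [28] + [13, 22] -> [13, 22, 28]
  Split: [22, 27, 19] -> [22] and [27, 19]
    Split: [27, 19] -> [27] and [19]
    Merge: [27] + [19] -> [19, 27]
  Merge: [22] + [19, 27] -> [19, 22, 27]
Merge: [13, 22, 28] + [19, 22, 27] -> [13, 19, 22, 22, 27, 28]

Final sorted array: [13, 19, 22, 22, 27, 28]

The merge sort proceeds by recursively splitting the array and merging sorted halves.
After all merges, the sorted array is [13, 19, 22, 22, 27, 28].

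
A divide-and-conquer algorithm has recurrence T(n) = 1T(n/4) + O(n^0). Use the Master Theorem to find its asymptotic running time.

Master Theorem for T(n) = 1T(n/4) + O(n^0):

a = 1, b = 4, c = 0
log_b(a) = log_4(1) = 0.0000

Case 2: c = 0 = log_4(1) = 0.0000
T(n) = O(n^0 log n) = O(log n)

For T(n) = 1T(n/4) + O(n^0): log_4(1) = 0.0000. This is Case 2 of the Master Theorem (c = log_b(a), equal work at all levels), giving O(log n).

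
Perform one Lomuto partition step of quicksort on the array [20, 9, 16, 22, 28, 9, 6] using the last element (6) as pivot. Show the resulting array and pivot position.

Lomuto partition with pivot = 6:

Initial array: [20, 9, 16, 22, 28, 9, 6]

arr[0]=20 > 6: no swap
arr[1]=9 > 6: no swap
arr[2]=16 > 6: no swap
arr[3]=22 > 6: no swap
arr[4]=28 > 6: no swap
arr[5]=9 > 6: no swap

Place pivot at position 0: [6, 9, 16, 22, 28, 9, 20]
Pivot position: 0

After partitioning with pivot 6, the array becomes [6, 9, 16, 22, 28, 9, 20]. The pivot is placed at index 0. All elements to the left of the pivot are <= 6, and all elements to the right are > 6.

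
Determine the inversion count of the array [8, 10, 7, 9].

Finding inversions in [8, 10, 7, 9]:

(0, 2): arr[0]=8 > arr[2]=7
(1, 2): arr[1]=10 > arr[2]=7
(1, 3): arr[1]=10 > arr[3]=9

Total inversions: 3

The array has 3 inversion(s): (0,2), (1,2), (1,3). Each pair (i,j) satisfies i < j and arr[i] > arr[j].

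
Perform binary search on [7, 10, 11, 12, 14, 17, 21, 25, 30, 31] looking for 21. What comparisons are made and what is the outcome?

Binary search for 21 in [7, 10, 11, 12, 14, 17, 21, 25, 30, 31]:

lo=0, hi=9, mid=4, arr[mid]=14 -> 14 < 21, search right half
lo=5, hi=9, mid=7, arr[mid]=25 -> 25 > 21, search left half
lo=5, hi=6, mid=5, arr[mid]=17 -> 17 < 21, search right half
lo=6, hi=6, mid=6, arr[mid]=21 -> Found target at index 6!

Binary search finds 21 at index 6 after 4 comparisons. The search repeatedly halves the search space by comparing with the middle element.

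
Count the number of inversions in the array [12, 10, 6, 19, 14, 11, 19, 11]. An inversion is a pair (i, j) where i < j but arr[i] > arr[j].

Finding inversions in [12, 10, 6, 19, 14, 11, 19, 11]:

(0, 1): arr[0]=12 > arr[1]=10
(0, 2): arr[0]=12 > arr[2]=6
(0, 5): arr[0]=12 > arr[5]=11
(0, 7): arr[0]=12 > arr[7]=11
(1, 2): arr[1]=10 > arr[2]=6
(3, 4): arr[3]=19 > arr[4]=14
(3, 5): arr[3]=19 > arr[5]=11
(3, 7): arr[3]=19 > arr[7]=11
(4, 5): arr[4]=14 > arr[5]=11
(4, 7): arr[4]=14 > arr[7]=11
(6, 7): arr[6]=19 > arr[7]=11

Total inversions: 11

The array has 11 inversion(s): (0,1), (0,2), (0,5), (0,7), (1,2), (3,4), (3,5), (3,7), (4,5), (4,7), (6,7). Each pair (i,j) satisfies i < j and arr[i] > arr[j].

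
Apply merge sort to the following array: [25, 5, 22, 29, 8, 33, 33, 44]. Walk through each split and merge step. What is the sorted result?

Merge sort trace:

Split: [25, 5, 22, 29, 8, 33, 33, 44] -> [25, 5, 22, 29] and [8, 33, 33, 44]
  Split: [25, 5, 22, 29] -> [25, 5] and [22, 29]
    Split: [25, 5] -> [25] and [5]
    Merge: [25] + [5] -> [5, 25]
    Split: [22, 29] -> [22] and [29]
    Merge: [22] + [29] -> [22, 29]
  Merge: [5, 25] + [22, 29] -> [5, 22, 25, 29]
  Split: [8, 33, 33, 44] -> [8, 33] and [33, 44]
    Split: [8, 33] -> [8] and [33]
    Merge: [8] + [33] -> [8, 33]
    Split: [33, 44] -> [33] and [44]
    Merge: [33] + [44] -> [33, 44]
  Merge: [8, 33] + [33, 44] -> [8, 33, 33, 44]
Merge: [5, 22, 25, 29] + [8, 33, 33, 44] -> [5, 8, 22, 25, 29, 33, 33, 44]

Final sorted array: [5, 8, 22, 25, 29, 33, 33, 44]

The merge sort proceeds by recursively splitting the array and merging sorted halves.
After all merges, the sorted array is [5, 8, 22, 25, 29, 33, 33, 44].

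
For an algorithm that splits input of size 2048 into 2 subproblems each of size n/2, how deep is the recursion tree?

For divide and conquer with division factor 2:

Problem sizes at each level:
Level 0: 2048
Level 1: 1024
Level 2: 512
Level 3: 256
Level 4: 128
Level 5: 64
Level 6: 32
Level 7: 16
Level 8: 8
Level 9: 4
Level 10: 2
Level 11: 1

The root is level 0 and the size-1 base case is level 11 (the tree spans levels 0 through 11, i.e. 12 levels counting the root), so the depth is the number of divisions: log_2(2048) = 11

The recursion tree depth is log_2(2048) = 11. At each level, the problem size is divided by 2, so it takes 11 divisions to reduce to a base case of size 1. The algorithm makes 2 recursive calls at each level.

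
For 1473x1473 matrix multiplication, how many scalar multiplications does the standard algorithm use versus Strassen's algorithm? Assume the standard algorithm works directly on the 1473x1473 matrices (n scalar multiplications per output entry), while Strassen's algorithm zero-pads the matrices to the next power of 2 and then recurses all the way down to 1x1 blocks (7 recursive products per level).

Matrix multiplication for 1473x1473 matrices:

Strassen's algorithm requires power-of-2 dimensions. Pad 1473x1473 to 2048x2048 (next power of 2).

Standard algorithm: 1473^3 = 3196010817 multiplications
Strassen's algorithm: 7^(log2(2048)) = 7^11 = 1977326743 multiplications
Savings: 3196010817 - 1977326743 = 1218684074 multiplications

Standard: 3196010817 multiplications (1473^3). Strassen: 1977326743 multiplications (7^11, after padding to 2048x2048). Strassen reduces 8 recursive multiplications to 7 at each level.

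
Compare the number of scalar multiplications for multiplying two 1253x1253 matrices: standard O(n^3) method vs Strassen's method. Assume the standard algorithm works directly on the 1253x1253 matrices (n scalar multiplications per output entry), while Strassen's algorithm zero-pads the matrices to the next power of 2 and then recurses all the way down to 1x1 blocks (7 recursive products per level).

Matrix multiplication for 1253x1253 matrices:

Strassen's algorithm requires power-of-2 dimensions. Pad 1253x1253 to 2048x2048 (next power of 2).

Standard algorithm: 1253^3 = 1967221277 multiplications
Strassen's algorithm: 7^(log2(2048)) = 7^11 = 1977326743 multiplications
Difference: 1967221277 - 1977326743 = -10105466 (Strassen uses MORE here due to padding overhead — for small or just-over-power-of-2 n, padding can outweigh the per-level savings)

Standard: 1967221277 multiplications (1253^3). Strassen: 1977326743 multiplications (7^11, after padding to 2048x2048). Strassen reduces 8 recursive multiplications to 7 at each level.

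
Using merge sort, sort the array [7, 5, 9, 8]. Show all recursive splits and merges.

Merge sort trace:

Split: [7, 5, 9, 8] -> [7, 5] and [9, 8]
  Split: [7, 5] -> [7] and [5]
  Merge: [7] + [5] -> [5, 7]
  Split: [9, 8] -> [9] and [8]
  Merge: [9] + [8] -> [8, 9]
Merge: [5, 7] + [8, 9] -> [5, 7, 8, 9]

Final sorted array: [5, 7, 8, 9]

The merge sort proceeds by recursively splitting the array and merging sorted halves.
After all merges, the sorted array is [5, 7, 8, 9].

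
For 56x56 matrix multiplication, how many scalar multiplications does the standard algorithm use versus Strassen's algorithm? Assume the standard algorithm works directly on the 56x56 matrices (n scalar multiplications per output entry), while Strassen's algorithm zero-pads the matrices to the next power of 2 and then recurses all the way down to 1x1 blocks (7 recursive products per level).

Matrix multiplication for 56x56 matrices:

Strassen's algorithm requires power-of-2 dimensions. Pad 56x56 to 64x64 (next power of 2).

Standard algorithm: 56^3 = 175616 multiplications
Strassen's algorithm: 7^(log2(64)) = 7^6 = 117649 multiplications
Savings: 175616 - 117649 = 57967 multiplications

Standard: 175616 multiplications (56^3). Strassen: 117649 multiplications (7^6, after padding to 64x64). Strassen reduces 8 recursive multiplications to 7 at each level.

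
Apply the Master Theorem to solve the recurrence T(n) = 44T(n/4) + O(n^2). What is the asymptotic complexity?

Master Theorem for T(n) = 44T(n/4) + O(n^2):

a = 44, b = 4, c = 2
log_b(a) = log_4(44) = 2.7297

Case 1: c = 2 < log_4(44) = 2.7297
T(n) = O(n^(log_4 44))

For T(n) = 44T(n/4) + O(n^2): log_4(44) = 2.7297. This is Case 1 of the Master Theorem (c < log_b(a), work dominated by leaves), giving O(n^(log_4 44)).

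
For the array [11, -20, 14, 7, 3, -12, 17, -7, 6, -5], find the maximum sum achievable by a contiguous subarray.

Using Kadane's algorithm on [11, -20, 14, 7, 3, -12, 17, -7, 6, -5]:

Scanning through the array:
Position 1 (value -20): max_ending_here = -9, max_so_far = 11
Position 2 (value 14): max_ending_here = 14, max_so_far = 14
Position 3 (value 7): max_ending_here = 21, max_so_far = 21
Position 4 (value 3): max_ending_here = 24, max_so_far = 24
Position 5 (value -12): max_ending_here = 12, max_so_far = 24
Position 6 (value 17): max_ending_here = 29, max_so_far = 29
Position 7 (value -7): max_ending_here = 22, max_so_far = 29
Position 8 (value 6): max_ending_here = 28, max_so_far = 29
Position 9 (value -5): max_ending_here = 23, max_so_far = 29

Maximum subarray: [14, 7, 3, -12, 17]
Maximum sum: 29

The maximum subarray is [14, 7, 3, -12, 17] with sum 29. This subarray runs from index 2 to index 6.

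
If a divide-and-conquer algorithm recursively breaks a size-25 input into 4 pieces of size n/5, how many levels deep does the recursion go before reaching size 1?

For divide and conquer with division factor 5:

Problem sizes at each level:
Level 0: 25
Level 1: 5
Level 2: 1

The root is level 0 and the size-1 base case is level 2 (the tree spans levels 0 through 2, i.e. 3 levels counting the root), so the depth is the number of divisions: log_5(25) = 2

The recursion tree depth is log_5(25) = 2. At each level, the problem size is divided by 5, so it takes 2 divisions to reduce to a base case of size 1. The algorithm makes 4 recursive calls at each level.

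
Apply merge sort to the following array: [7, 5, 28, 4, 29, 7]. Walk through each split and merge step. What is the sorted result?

Merge sort trace:

Split: [7, 5, 28, 4, 29, 7] -> [7, 5, 28] and [4, 29, 7]
  Split: [7, 5, 28] -> [7] and [5, 28]
    Split: [5, 28] -> [5] and [28]
    Merge: [5] + [28] -> [5, 28]
  Merge: [7] + [5, 28] -> [5, 7, 28]
  Split: [4, 29, 7] -> [4] and [29, 7]
    Split: [29, 7] -> [29] and [7]
    Merge: [29] + [7] -> [7, 29]
  Merge: [4] + [7, 29] -> [4, 7, 29]
Merge: [5, 7, 28] + [4, 7, 29] -> [4, 5, 7, 7, 28, 29]

Final sorted array: [4, 5, 7, 7, 28, 29]

The merge sort proceeds by recursively splitting the array and merging sorted halves.
After all merges, the sorted array is [4, 5, 7, 7, 28, 29].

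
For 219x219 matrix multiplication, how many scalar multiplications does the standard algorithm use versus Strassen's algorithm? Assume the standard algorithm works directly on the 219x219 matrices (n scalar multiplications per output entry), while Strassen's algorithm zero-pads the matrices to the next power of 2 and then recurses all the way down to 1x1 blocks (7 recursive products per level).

Matrix multiplication for 219x219 matrices:

Strassen's algorithm requires power-of-2 dimensions. Pad 219x219 to 256x256 (next power of 2).

Standard algorithm: 219^3 = 10503459 multiplications
Strassen's algorithm: 7^(log2(256)) = 7^8 = 5764801 multiplications
Savings: 10503459 - 5764801 = 4738658 multiplications

Standard: 10503459 multiplications (219^3). Strassen: 5764801 multiplications (7^8, after padding to 256x256). Strassen reduces 8 recursive multiplications to 7 at each level.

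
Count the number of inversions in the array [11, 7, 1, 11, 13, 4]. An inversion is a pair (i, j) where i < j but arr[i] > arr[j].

Finding inversions in [11, 7, 1, 11, 13, 4]:

(0, 1): arr[0]=11 > arr[1]=7
(0, 2): arr[0]=11 > arr[2]=1
(0, 5): arr[0]=11 > arr[5]=4
(1, 2): arr[1]=7 > arr[2]=1
(1, 5): arr[1]=7 > arr[5]=4
(3, 5): arr[3]=11 > arr[5]=4
(4, 5): arr[4]=13 > arr[5]=4

Total inversions: 7

The array has 7 inversion(s): (0,1), (0,2), (0,5), (1,2), (1,5), (3,5), (4,5). Each pair (i,j) satisfies i < j and arr[i] > arr[j].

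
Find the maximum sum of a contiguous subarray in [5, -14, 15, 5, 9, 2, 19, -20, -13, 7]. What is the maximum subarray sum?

Using Kadane's algorithm on [5, -14, 15, 5, 9, 2, 19, -20, -13, 7]:

Scanning through the array:
Position 1 (value -14): max_ending_here = -9, max_so_far = 5
Position 2 (value 15): max_ending_here = 15, max_so_far = 15
Position 3 (value 5): max_ending_here = 20, max_so_far = 20
Position 4 (value 9): max_ending_here = 29, max_so_far = 29
Position 5 (value 2): max_ending_here = 31, max_so_far = 31
Position 6 (value 19): max_ending_here = 50, max_so_far = 50
Position 7 (value -20): max_ending_here = 30, max_so_far = 50
Position 8 (value -13): max_ending_here = 17, max_so_far = 50
Position 9 (value 7): max_ending_here = 24, max_so_far = 50

Maximum subarray: [15, 5, 9, 2, 19]
Maximum sum: 50

The maximum subarray is [15, 5, 9, 2, 19] with sum 50. This subarray runs from index 2 to index 6.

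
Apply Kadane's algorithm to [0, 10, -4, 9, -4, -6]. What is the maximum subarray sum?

Using Kadane's algorithm on [0, 10, -4, 9, -4, -6]:

Scanning through the array:
Position 1 (value 10): max_ending_here = 10, max_so_far = 10
Position 2 (value -4): max_ending_here = 6, max_so_far = 10
Position 3 (value 9): max_ending_here = 15, max_so_far = 15
Position 4 (value -4): max_ending_here = 11, max_so_far = 15
Position 5 (value -6): max_ending_here = 5, max_so_far = 15

Maximum subarray: [0, 10, -4, 9]
Maximum sum: 15

The maximum subarray is [0, 10, -4, 9] with sum 15. This subarray runs from index 0 to index 3.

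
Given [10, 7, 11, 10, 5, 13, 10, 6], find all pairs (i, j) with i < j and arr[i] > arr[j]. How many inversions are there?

Finding inversions in [10, 7, 11, 10, 5, 13, 10, 6]:

(0, 1): arr[0]=10 > arr[1]=7
(0, 4): arr[0]=10 > arr[4]=5
(0, 7): arr[0]=10 > arr[7]=6
(1, 4): arr[1]=7 > arr[4]=5
(1, 7): arr[1]=7 > arr[7]=6
(2, 3): arr[2]=11 > arr[3]=10
(2, 4): arr[2]=11 > arr[4]=5
(2, 6): arr[2]=11 > arr[6]=10
(2, 7): arr[2]=11 > arr[7]=6
(3, 4): arr[3]=10 > arr[4]=5
(3, 7): arr[3]=10 > arr[7]=6
(5, 6): arr[5]=13 > arr[6]=10
(5, 7): arr[5]=13 > arr[7]=6
(6, 7): arr[6]=10 > arr[7]=6

Total inversions: 14

The array has 14 inversion(s): (0,1), (0,4), (0,7), (1,4), (1,7), (2,3), (2,4), (2,6), (2,7), (3,4), (3,7), (5,6), (5,7), (6,7). Each pair (i,j) satisfies i < j and arr[i] > arr[j].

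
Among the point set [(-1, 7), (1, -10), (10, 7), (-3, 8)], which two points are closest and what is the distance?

Computing all pairwise distances among 4 points:

d((-1, 7), (1, -10)) = 17.1172
d((-1, 7), (10, 7)) = 11.0
d((-1, 7), (-3, 8)) = 2.2361 <-- minimum
d((1, -10), (10, 7)) = 19.2354
d((1, -10), (-3, 8)) = 18.4391
d((10, 7), (-3, 8)) = 13.0384

Closest pair: (-1, 7) and (-3, 8) with distance 2.2361

The closest pair is (-1, 7) and (-3, 8) with Euclidean distance 2.2361. For 4 points, brute-force pairwise comparison is shown above. For large n, the divide-and-conquer algorithm (sort by x, recurse on halves, check the dividing strip) achieves O(n log n).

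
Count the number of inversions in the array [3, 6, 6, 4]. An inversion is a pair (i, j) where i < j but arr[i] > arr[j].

Finding inversions in [3, 6, 6, 4]:

(1, 3): arr[1]=6 > arr[3]=4
(2, 3): arr[2]=6 > arr[3]=4

Total inversions: 2

The array has 2 inversion(s): (1,3), (2,3). Each pair (i,j) satisfies i < j and arr[i] > arr[j].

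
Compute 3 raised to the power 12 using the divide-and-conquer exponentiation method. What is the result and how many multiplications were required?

Computing 3^12 by squaring (build up from 3^1; each line after the first costs one multiplication):

3^1 = 3
3^2 = (3^1)^2 = 3^2 = 9
3^3 = 3 * 3^2 = 3 * 9 = 27
3^6 = (3^3)^2 = 27^2 = 729
3^12 = (3^6)^2 = 729^2 = 531441

Result: 531441
Multiplications needed: 4 (4 lines after 3^1)

3^12 = 531441. Using exponentiation by squaring, this requires 4 multiplications. The key idea: if the exponent is even, square the half-power; if odd, multiply by the base once.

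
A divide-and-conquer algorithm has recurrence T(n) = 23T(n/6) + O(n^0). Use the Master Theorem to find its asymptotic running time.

Master Theorem for T(n) = 23T(n/6) + O(n^0):

a = 23, b = 6, c = 0
log_b(a) = log_6(23) = 1.7500

Case 1: c = 0 < log_6(23) = 1.7500
T(n) = O(n^(log_6 23))

For T(n) = 23T(n/6) + O(n^0): log_6(23) = 1.7500. This is Case 1 of the Master Theorem (c < log_b(a), work dominated by leaves), giving O(n^(log_6 23)).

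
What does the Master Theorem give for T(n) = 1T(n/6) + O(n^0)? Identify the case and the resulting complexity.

Master Theorem for T(n) = 1T(n/6) + O(n^0):

a = 1, b = 6, c = 0
log_b(a) = log_6(1) = 0.0000

Case 2: c = 0 = log_6(1) = 0.0000
T(n) = O(n^0 log n) = O(log n)

For T(n) = 1T(n/6) + O(n^0): log_6(1) = 0.0000. This is Case 2 of the Master Theorem (c = log_b(a), equal work at all levels), giving O(log n).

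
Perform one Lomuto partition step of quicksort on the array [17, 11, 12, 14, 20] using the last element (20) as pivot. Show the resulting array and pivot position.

Lomuto partition with pivot = 20:

Initial array: [17, 11, 12, 14, 20]

arr[0]=17 <= 20: swap with position 0, array becomes [17, 11, 12, 14, 20]
arr[1]=11 <= 20: swap with position 1, array becomes [17, 11, 12, 14, 20]
arr[2]=12 <= 20: swap with position 2, array becomes [17, 11, 12, 14, 20]
arr[3]=14 <= 20: swap with position 3, array becomes [17, 11, 12, 14, 20]

Place pivot at position 4: [17, 11, 12, 14, 20]
Pivot position: 4

After partitioning with pivot 20, the array becomes [17, 11, 12, 14, 20]. The pivot is placed at index 4. All elements to the left of the pivot are <= 20, and all elements to the right are > 20.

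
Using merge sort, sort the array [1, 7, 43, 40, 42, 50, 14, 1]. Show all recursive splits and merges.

Merge sort trace:

Split: [1, 7, 43, 40, 42, 50, 14, 1] -> [1, 7, 43, 40] and [42, 50, 14, 1]
  Split: [1, 7, 43, 40] -> [1, 7] and [43, 40]
    Split: [1, 7] -> [1] and [7]
    Merge: [1] + [7] -> [1, 7]
    Split: [43, 40] -> [43] and [40]
    Merge: [43] + [40] -> [40, 43]
  Merge: [1, 7] + [40, 43] -> [1, 7, 40, 43]
  Split: [42, 50, 14, 1] -> [42, 50] and [14, 1]
    Split: [42, 50] -> [42] and [50]
    Merge: [42] + [50] -> [42, 50]
    Split: [14, 1] -> [14] and [1]
    Merge: [14] + [1] -> [1, 14]
  Merge: [42, 50] + [1, 14] -> [1, 14, 42, 50]
Merge: [1, 7, 40, 43] + [1, 14, 42, 50] -> [1, 1, 7, 14, 40, 42, 43, 50]

Final sorted array: [1, 1, 7, 14, 40, 42, 43, 50]

The merge sort proceeds by recursively splitting the array and merging sorted halves.
After all merges, the sorted array is [1, 1, 7, 14, 40, 42, 43, 50].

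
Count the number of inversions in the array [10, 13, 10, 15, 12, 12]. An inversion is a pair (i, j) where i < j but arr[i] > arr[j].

Finding inversions in [10, 13, 10, 15, 12, 12]:

(1, 2): arr[1]=13 > arr[2]=10
(1, 4): arr[1]=13 > arr[4]=12
(1, 5): arr[1]=13 > arr[5]=12
(3, 4): arr[3]=15 > arr[4]=12
(3, 5): arr[3]=15 > arr[5]=12

Total inversions: 5

The array has 5 inversion(s): (1,2), (1,4), (1,5), (3,4), (3,5). Each pair (i,j) satisfies i < j and arr[i] > arr[j].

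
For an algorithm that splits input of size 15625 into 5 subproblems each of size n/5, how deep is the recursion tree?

For divide and conquer with division factor 5:

Problem sizes at each level:
Level 0: 15625
Level 1: 3125
Level 2: 625
Level 3: 125
Level 4: 25
Level 5: 5
Level 6: 1

The root is level 0 and the size-1 base case is level 6 (the tree spans levels 0 through 6, i.e. 7 levels counting the root), so the depth is the number of divisions: log_5(15625) = 6

The recursion tree depth is log_5(15625) = 6. At each level, the problem size is divided by 5, so it takes 6 divisions to reduce to a base case of size 1. The algorithm makes 5 recursive calls at each level.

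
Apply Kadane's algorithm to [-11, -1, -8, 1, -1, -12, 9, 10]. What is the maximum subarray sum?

Using Kadane's algorithm on [-11, -1, -8, 1, -1, -12, 9, 10]:

Scanning through the array:
Position 1 (value -1): max_ending_here = -1, max_so_far = -1
Position 2 (value -8): max_ending_here = -8, max_so_far = -1
Position 3 (value 1): max_ending_here = 1, max_so_far = 1
Position 4 (value -1): max_ending_here = 0, max_so_far = 1
Position 5 (value -12): max_ending_here = -12, max_so_far = 1
Position 6 (value 9): max_ending_here = 9, max_so_far = 9
Position 7 (value 10): max_ending_here = 19, max_so_far = 19

Maximum subarray: [9, 10]
Maximum sum: 19

The maximum subarray is [9, 10] with sum 19. This subarray runs from index 6 to index 7.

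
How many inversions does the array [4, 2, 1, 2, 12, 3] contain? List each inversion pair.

Finding inversions in [4, 2, 1, 2, 12, 3]:

(0, 1): arr[0]=4 > arr[1]=2
(0, 2): arr[0]=4 > arr[2]=1
(0, 3): arr[0]=4 > arr[3]=2
(0, 5): arr[0]=4 > arr[5]=3
(1, 2): arr[1]=2 > arr[2]=1
(4, 5): arr[4]=12 > arr[5]=3

Total inversions: 6

The array has 6 inversion(s): (0,1), (0,2), (0,3), (0,5), (1,2), (4,5). Each pair (i,j) satisfies i < j and arr[i] > arr[j].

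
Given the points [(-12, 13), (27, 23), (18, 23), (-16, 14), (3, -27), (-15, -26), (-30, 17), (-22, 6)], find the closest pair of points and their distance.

Computing all pairwise distances among 8 points:

d((-12, 13), (27, 23)) = 40.2616
d((-12, 13), (18, 23)) = 31.6228
d((-12, 13), (-16, 14)) = 4.1231 <-- minimum
d((-12, 13), (3, -27)) = 42.72
d((-12, 13), (-15, -26)) = 39.1152
d((-12, 13), (-30, 17)) = 18.4391
d((-12, 13), (-22, 6)) = 12.2066
d((27, 23), (18, 23)) = 9.0
d((27, 23), (-16, 14)) = 43.9318
d((27, 23), (3, -27)) = 55.4617
d((27, 23), (-15, -26)) = 64.5368
d((27, 23), (-30, 17)) = 57.3149
d((27, 23), (-22, 6)) = 51.8652
d((18, 23), (-16, 14)) = 35.171
d((18, 23), (3, -27)) = 52.2015
d((18, 23), (-15, -26)) = 59.0762
d((18, 23), (-30, 17)) = 48.3735
d((18, 23), (-22, 6)) = 43.4626
d((-16, 14), (3, -27)) = 45.1885
d((-16, 14), (-15, -26)) = 40.0125
d((-16, 14), (-30, 17)) = 14.3178
d((-16, 14), (-22, 6)) = 10.0
d((3, -27), (-15, -26)) = 18.0278
d((3, -27), (-30, 17)) = 55.0
d((3, -27), (-22, 6)) = 41.4005
d((-15, -26), (-30, 17)) = 45.5412
d((-15, -26), (-22, 6)) = 32.7567
d((-30, 17), (-22, 6)) = 13.6015

Closest pair: (-12, 13) and (-16, 14) with distance 4.1231

The closest pair is (-12, 13) and (-16, 14) with Euclidean distance 4.1231. For 8 points, brute-force pairwise comparison is shown above. For large n, the divide-and-conquer algorithm (sort by x, recurse on halves, check the dividing strip) achieves O(n log n).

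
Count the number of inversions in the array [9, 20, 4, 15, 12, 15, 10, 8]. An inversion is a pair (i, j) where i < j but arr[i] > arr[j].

Finding inversions in [9, 20, 4, 15, 12, 15, 10, 8]:

(0, 2): arr[0]=9 > arr[2]=4
(0, 7): arr[0]=9 > arr[7]=8
(1, 2): arr[1]=20 > arr[2]=4
(1, 3): arr[1]=20 > arr[3]=15
(1, 4): arr[1]=20 > arr[4]=12
(1, 5): arr[1]=20 > arr[5]=15
(1, 6): arr[1]=20 > arr[6]=10
(1, 7): arr[1]=20 > arr[7]=8
(3, 4): arr[3]=15 > arr[4]=12
(3, 6): arr[3]=15 > arr[6]=10
(3, 7): arr[3]=15 > arr[7]=8
(4, 6): arr[4]=12 > arr[6]=10
(4, 7): arr[4]=12 > arr[7]=8
(5, 6): arr[5]=15 > arr[6]=10
(5, 7): arr[5]=15 > arr[7]=8
(6, 7): arr[6]=10 > arr[7]=8

Total inversions: 16

The array has 16 inversion(s): (0,2), (0,7), (1,2), (1,3), (1,4), (1,5), (1,6), (1,7), (3,4), (3,6), (3,7), (4,6), (4,7), (5,6), (5,7), (6,7). Each pair (i,j) satisfies i < j and arr[i] > arr[j].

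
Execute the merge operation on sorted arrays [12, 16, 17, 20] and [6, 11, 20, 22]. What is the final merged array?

Merging process:

Compare 12 vs 6: take 6 from right. Merged: [6]
Compare 12 vs 11: take 11 from right. Merged: [6, 11]
Compare 12 vs 20: take 12 from left. Merged: [6, 11, 12]
Compare 16 vs 20: take 16 from left. Merged: [6, 11, 12, 16]
Compare 17 vs 20: take 17 from left. Merged: [6, 11, 12, 16, 17]
Compare 20 vs 20: take 20 from left. Merged: [6, 11, 12, 16, 17, 20]
Append remaining from right: [20, 22]. Merged: [6, 11, 12, 16, 17, 20, 20, 22]

Final merged array: [6, 11, 12, 16, 17, 20, 20, 22]
Total comparisons: 6

The merged array is [6, 11, 12, 16, 17, 20, 20, 22], requiring 6 comparisons. The merge step runs in O(n) time where n is the total number of elements.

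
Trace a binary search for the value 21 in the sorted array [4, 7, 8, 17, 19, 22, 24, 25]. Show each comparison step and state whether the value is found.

Binary search for 21 in [4, 7, 8, 17, 19, 22, 24, 25]:

lo=0, hi=7, mid=3, arr[mid]=17 -> 17 < 21, search right half
lo=4, hi=7, mid=5, arr[mid]=22 -> 22 > 21, search left half
lo=4, hi=4, mid=4, arr[mid]=19 -> 19 < 21, search right half
lo=5 > hi=4, target 21 not found

Binary search determines that 21 is not in the array after 3 comparisons. The search space was exhausted without finding the target.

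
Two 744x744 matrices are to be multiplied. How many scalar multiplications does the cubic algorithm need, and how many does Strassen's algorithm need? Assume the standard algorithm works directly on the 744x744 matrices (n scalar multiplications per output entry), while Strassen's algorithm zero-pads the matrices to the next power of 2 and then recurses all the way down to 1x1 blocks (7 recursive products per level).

Matrix multiplication for 744x744 matrices:

Strassen's algorithm requires power-of-2 dimensions. Pad 744x744 to 1024x1024 (next power of 2).

Standard algorithm: 744^3 = 411830784 multiplications
Strassen's algorithm: 7^(log2(1024)) = 7^10 = 282475249 multiplications
Savings: 411830784 - 282475249 = 129355535 multiplications

Standard: 411830784 multiplications (744^3). Strassen: 282475249 multiplications (7^10, after padding to 1024x1024). Strassen reduces 8 recursive multiplications to 7 at each level.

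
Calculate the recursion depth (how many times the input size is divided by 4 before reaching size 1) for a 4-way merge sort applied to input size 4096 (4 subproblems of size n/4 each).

For divide and conquer with division factor 4:

Problem sizes at each level:
Level 0: 4096
Level 1: 1024
Level 2: 256
Level 3: 64
Level 4: 16
Level 5: 4
Level 6: 1

The root is level 0 and the size-1 base case is level 6 (the tree spans levels 0 through 6, i.e. 7 levels counting the root), so the depth is the number of divisions: log_4(4096) = 6

The recursion tree depth is log_4(4096) = 6. At each level, the problem size is divided by 4, so it takes 6 divisions to reduce to a base case of size 1. The algorithm makes 4 recursive calls at each level.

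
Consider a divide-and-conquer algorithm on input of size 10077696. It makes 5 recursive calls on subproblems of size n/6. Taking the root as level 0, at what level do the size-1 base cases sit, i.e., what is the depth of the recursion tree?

For divide and conquer with division factor 6:

Problem sizes at each level:
Level 0: 10077696
Level 1: 1679616
Level 2: 279936
Level 3: 46656
Level 4: 7776
Level 5: 1296
Level 6: 216
Level 7: 36
Level 8: 6
Level 9: 1

The root is level 0 and the size-1 base case is level 9 (the tree spans levels 0 through 9, i.e. 10 levels counting the root), so the depth is the number of divisions: log_6(10077696) = 9

The recursion tree depth is log_6(10077696) = 9. At each level, the problem size is divided by 6, so it takes 9 divisions to reduce to a base case of size 1. The algorithm makes 5 recursive calls at each level.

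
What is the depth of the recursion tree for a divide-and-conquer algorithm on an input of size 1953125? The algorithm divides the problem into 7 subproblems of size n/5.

For divide and conquer with division factor 5:

Problem sizes at each level:
Level 0: 1953125
Level 1: 390625
Level 2: 78125
Level 3: 15625
Level 4: 3125
Level 5: 625
Level 6: 125
Level 7: 25
Level 8: 5
Level 9: 1

The root is level 0 and the size-1 base case is level 9 (the tree spans levels 0 through 9, i.e. 10 levels counting the root), so the depth is the number of divisions: log_5(1953125) = 9

The recursion tree depth is log_5(1953125) = 9. At each level, the problem size is divided by 5, so it takes 9 divisions to reduce to a base case of size 1. The algorithm makes 7 recursive calls at each level.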